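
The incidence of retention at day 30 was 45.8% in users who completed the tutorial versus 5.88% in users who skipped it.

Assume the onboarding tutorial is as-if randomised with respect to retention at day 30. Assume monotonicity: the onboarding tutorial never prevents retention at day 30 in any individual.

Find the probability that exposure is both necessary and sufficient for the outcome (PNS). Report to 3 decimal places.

p₁ = 0.458, p₀ = 0.0588.
Under exogeneity and monotonicity, PNS = p₁ − p₀.
PNS = 0.458 − 0.0588 = 0.3992

PNS ≈ 0.399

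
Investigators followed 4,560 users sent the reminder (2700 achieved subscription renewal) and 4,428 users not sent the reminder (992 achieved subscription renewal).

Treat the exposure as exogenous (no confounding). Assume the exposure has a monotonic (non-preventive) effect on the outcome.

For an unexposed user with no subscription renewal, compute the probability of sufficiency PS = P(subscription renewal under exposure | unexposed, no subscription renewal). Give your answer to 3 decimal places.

p₁ = P(outcome | exposed) = 2700/4560 = 0.59211
p₀ = P(outcome | unexposed) = 992/4428 = 0.22403
Under exogeneity and monotonicity, PS = (p₁ − p₀) / (1 − p₀).
PS = (0.59211 − 0.22403) / (1 − 0.22403) = 0.36808 / 0.77597 ≈ 0.4743

PS ≈ 0.474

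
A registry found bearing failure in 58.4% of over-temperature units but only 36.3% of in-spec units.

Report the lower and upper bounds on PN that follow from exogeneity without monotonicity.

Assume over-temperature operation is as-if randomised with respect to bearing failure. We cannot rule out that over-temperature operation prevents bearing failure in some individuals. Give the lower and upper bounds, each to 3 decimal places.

p₁ = 0.584, p₀ = 0.363.
Under exogeneity alone the bounds on PN are max{0,(p₁−p₀)/p₁} ≤ PN ≤ min{1,(1−p₀)/p₁}.
  lower = (p₁ − p₀)/p₁ = 0.221 / 0.584 ≈ 0.3784
  upper = min{1, (1 − p₀)/p₁} = 0.637 / 0.584 ≈ 1.0908 → capped at 1

0.378 ≤ PN ≤ 1.000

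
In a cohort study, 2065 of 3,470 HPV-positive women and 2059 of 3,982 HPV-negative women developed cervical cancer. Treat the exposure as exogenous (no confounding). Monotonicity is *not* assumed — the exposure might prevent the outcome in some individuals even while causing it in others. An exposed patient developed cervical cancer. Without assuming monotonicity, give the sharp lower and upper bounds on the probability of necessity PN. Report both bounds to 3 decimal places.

p₁ = P(outcome | exposed) = 2065/3470 = 0.5951
p₀ = P(outcome | unexposed) = 2059/3982 = 0.51708
Under exogeneity alone the bounds on PN are max{0,(p₁−p₀)/p₁} ≤ PN ≤ min{1,(1−p₀)/p₁}.
  lower = (p₁ − p₀)/p₁ = 0.078024 / 0.5951 ≈ 0.1311
  upper = min{1, (1 − p₀)/p₁} = 0.48292 / 0.5951 ≈ 0.8115

0.131 ≤ PN ≤ 0.811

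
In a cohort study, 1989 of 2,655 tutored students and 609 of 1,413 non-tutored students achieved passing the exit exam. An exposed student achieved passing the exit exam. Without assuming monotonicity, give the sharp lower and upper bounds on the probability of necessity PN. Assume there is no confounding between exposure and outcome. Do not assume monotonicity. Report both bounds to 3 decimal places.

p₁ = P(outcome | exposed) = 1989/2655 = 0.74915
p₀ = P(outcome | unexposed) = 609/1413 = 0.431
Under exogeneity alone the bounds on PN are max{0,(p₁−p₀)/p₁} ≤ PN ≤ min{1,(1−p₀)/p₁}.
  lower = (p₁ − p₀)/p₁ = 0.31815 / 0.74915 ≈ 0.4247
  upper = min{1, (1 − p₀)/p₁} = 0.569 / 0.74915 ≈ 0.7595

0.425 ≤ PN ≤ 0.760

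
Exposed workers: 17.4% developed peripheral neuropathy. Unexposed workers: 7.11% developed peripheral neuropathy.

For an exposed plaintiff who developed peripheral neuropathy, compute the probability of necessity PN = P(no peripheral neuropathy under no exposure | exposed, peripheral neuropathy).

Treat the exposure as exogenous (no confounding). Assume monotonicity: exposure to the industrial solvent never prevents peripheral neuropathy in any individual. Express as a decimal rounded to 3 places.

p₁ = 0.174, p₀ = 0.0711.
Under exogeneity and monotonicity, PN = (p₁ − p₀) / p₁.
PN = (0.174 − 0.0711) / 0.174 = 0.1029 / 0.174 ≈ 0.5914

PN ≈ 0.591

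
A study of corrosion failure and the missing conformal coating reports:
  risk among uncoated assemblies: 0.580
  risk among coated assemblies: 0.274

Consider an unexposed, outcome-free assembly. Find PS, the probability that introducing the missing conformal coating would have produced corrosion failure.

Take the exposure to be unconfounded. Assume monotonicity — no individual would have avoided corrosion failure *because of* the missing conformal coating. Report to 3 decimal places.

PS ≈ 0.421

Let p₁ = 0.58, p₀ = 0.274.
Under exogeneity and monotonicity, PS = (p₁ − p₀) / (1 − p₀).
PS = (0.58 − 0.274) / (1 − 0.274) = 0.306 / 0.726 ≈ 0.4215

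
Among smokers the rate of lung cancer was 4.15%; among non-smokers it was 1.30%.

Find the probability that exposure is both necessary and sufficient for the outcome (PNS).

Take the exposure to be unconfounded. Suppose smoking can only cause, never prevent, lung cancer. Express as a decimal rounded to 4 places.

p₁ = 0.0415, p₀ = 0.013.
Under exogeneity and monotonicity, PNS = p₁ − p₀.
PNS = 0.0415 − 0.013 = 0.0285

PNS ≈ 0.0285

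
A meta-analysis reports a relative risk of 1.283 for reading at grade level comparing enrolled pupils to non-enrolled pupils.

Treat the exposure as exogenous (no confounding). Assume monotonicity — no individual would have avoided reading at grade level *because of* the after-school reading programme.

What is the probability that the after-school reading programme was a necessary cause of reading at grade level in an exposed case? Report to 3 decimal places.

PN ≈ 0.221

Under exogeneity and monotonicity, PN = (RR − 1) / RR = 1 − 1/RR.
PN = (1.283 − 1) / 1.283 = 0.283 / 1.283 ≈ 0.2206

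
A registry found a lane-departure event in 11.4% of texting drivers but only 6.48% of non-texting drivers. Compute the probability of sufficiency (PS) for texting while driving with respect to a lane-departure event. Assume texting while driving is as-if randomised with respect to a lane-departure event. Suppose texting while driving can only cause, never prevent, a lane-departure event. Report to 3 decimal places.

p₁ = 0.114, p₀ = 0.0648.
Under exogeneity and monotonicity, PS = (p₁ − p₀) / (1 − p₀).
PS = (0.114 − 0.0648) / (1 − 0.0648) = 0.0492 / 0.9352 ≈ 0.0526

PS ≈ 0.053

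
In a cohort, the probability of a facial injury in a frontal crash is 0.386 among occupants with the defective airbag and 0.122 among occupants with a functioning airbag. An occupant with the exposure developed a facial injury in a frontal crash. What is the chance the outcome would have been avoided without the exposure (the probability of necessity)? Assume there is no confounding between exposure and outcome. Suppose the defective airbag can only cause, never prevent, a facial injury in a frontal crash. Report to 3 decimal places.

PN ≈ 0.684

Let p₁ = 0.386, p₀ = 0.122.
Under exogeneity and monotonicity, PN = (p₁ − p₀) / p₁.
PN = (0.386 − 0.122) / 0.386 = 0.264 / 0.386 ≈ 0.6839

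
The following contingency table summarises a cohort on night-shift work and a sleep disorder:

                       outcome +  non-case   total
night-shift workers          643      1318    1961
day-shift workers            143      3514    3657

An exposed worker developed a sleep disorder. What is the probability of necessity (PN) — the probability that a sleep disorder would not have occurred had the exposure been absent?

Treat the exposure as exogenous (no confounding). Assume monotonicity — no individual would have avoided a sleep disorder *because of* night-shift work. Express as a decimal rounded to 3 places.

PN ≈ 0.881

p₁ = P(outcome | exposed) = 643/1961 = 0.32789
p₀ = P(outcome | unexposed) = 143/3657 = 0.039103
Under exogeneity and monotonicity, PN = (p₁ − p₀) / p₁.
PN = (0.32789 − 0.039103) / 0.32789 = 0.28879 / 0.32789 ≈ 0.8807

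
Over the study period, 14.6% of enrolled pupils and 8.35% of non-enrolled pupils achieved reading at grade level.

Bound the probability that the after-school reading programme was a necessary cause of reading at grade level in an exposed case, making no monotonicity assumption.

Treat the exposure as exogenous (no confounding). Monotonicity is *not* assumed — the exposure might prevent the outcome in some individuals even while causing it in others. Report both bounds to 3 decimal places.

p₁ = 0.146, p₀ = 0.0835.
Under exogeneity alone the bounds on PN are max{0,(p₁−p₀)/p₁} ≤ PN ≤ min{1,(1−p₀)/p₁}.
  lower = (p₁ − p₀)/p₁ = 0.0625 / 0.146 ≈ 0.4281
  upper = min{1, (1 − p₀)/p₁} = 0.9165 / 0.146 ≈ 6.2774 → capped at 1

0.428 ≤ PN ≤ 1.000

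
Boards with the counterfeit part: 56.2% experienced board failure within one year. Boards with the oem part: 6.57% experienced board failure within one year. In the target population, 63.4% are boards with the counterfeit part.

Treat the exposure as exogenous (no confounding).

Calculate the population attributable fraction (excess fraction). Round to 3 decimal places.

p₁ = 0.562, p₀ = 0.0657.
Overall risk P(Y=1) = π·p₁ + (1−π)·p₀ = 0.634×0.562 + 0.366×0.0657 = 0.38035.
Under exogeneity, PAF = [P(Y=1) − p₀] / P(Y=1).
PAF = (0.38035 − 0.0657) / 0.38035 ≈ 0.8273

PAF ≈ 0.827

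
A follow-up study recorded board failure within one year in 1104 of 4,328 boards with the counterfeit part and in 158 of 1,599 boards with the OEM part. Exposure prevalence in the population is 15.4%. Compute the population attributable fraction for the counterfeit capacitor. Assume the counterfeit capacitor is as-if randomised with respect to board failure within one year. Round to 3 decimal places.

PAF ≈ 0.196

p₁ = P(outcome | exposed) = 1104/4328 = 0.25508
p₀ = P(outcome | unexposed) = 158/1599 = 0.098812
Overall risk P(Y=1) = π·p₁ + (1−π)·p₀ = 0.154×0.25508 + 0.846×0.098812 = 0.12288.
Under exogeneity, PAF = [P(Y=1) − p₀] / P(Y=1).
PAF = (0.12288 − 0.098812) / 0.12288 ≈ 0.1959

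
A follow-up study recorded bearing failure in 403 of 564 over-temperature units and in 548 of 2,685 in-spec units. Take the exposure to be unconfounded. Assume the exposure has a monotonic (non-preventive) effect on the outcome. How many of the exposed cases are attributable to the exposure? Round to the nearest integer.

p₁ = P(outcome | exposed) = 403/564 = 0.71454
p₀ = P(outcome | unexposed) = 548/2685 = 0.2041
PN = (p₁ − p₀)/p₁ = (0.71454 − 0.2041) / 0.71454 ≈ 0.71437.
Attributable cases ≈ PN × (exposed cases) = 0.71437 × 403 ≈ 287.89.

about 288 cases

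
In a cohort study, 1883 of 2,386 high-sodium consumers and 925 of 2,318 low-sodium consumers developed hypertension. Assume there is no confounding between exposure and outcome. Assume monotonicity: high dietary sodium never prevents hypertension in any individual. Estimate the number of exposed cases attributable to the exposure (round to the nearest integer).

p₁ = P(outcome | exposed) = 1883/2386 = 0.78919
p₀ = P(outcome | unexposed) = 925/2318 = 0.39905
PN = (p₁ − p₀)/p₁ = (0.78919 − 0.39905) / 0.78919 ≈ 0.49435.
Attributable cases ≈ PN × (exposed cases) = 0.49435 × 1883 ≈ 930.86.

about 931 cases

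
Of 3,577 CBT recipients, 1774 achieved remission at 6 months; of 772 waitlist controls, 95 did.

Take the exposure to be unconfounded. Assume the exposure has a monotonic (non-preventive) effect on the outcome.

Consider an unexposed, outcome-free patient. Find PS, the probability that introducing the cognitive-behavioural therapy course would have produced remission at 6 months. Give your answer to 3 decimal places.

PS ≈ 0.425

p₁ = P(outcome | exposed) = 1774/3577 = 0.49595
p₀ = P(outcome | unexposed) = 95/772 = 0.12306
Under exogeneity and monotonicity, PS = (p₁ − p₀) / (1 − p₀).
PS = (0.49595 − 0.12306) / (1 − 0.12306) = 0.37289 / 0.87694 ≈ 0.4252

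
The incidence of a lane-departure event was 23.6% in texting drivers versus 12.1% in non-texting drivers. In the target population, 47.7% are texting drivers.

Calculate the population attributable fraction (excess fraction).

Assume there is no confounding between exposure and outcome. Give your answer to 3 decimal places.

PAF ≈ 0.312

p₁ = 0.236, p₀ = 0.121.
Overall risk P(Y=1) = π·p₁ + (1−π)·p₀ = 0.477×0.236 + 0.523×0.121 = 0.17586.
Under exogeneity, PAF = [P(Y=1) − p₀] / P(Y=1).
PAF = (0.17586 − 0.121) / 0.17586 ≈ 0.3119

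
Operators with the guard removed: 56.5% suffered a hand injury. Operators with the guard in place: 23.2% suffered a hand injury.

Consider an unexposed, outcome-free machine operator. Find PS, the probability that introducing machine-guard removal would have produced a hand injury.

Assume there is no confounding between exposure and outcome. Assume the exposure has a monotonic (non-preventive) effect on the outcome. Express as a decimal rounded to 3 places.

p₁ = 0.565, p₀ = 0.232.
Under exogeneity and monotonicity, PS = (p₁ − p₀) / (1 − p₀).
PS = (0.565 − 0.232) / (1 − 0.232) = 0.333 / 0.768 ≈ 0.4336

PS ≈ 0.434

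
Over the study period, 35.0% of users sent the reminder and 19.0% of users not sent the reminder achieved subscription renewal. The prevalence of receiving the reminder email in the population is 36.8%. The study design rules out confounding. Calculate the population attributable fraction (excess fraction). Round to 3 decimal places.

PAF ≈ 0.237

p₁ = 0.35, p₀ = 0.19.
Overall risk P(Y=1) = π·p₁ + (1−π)·p₀ = 0.368×0.35 + 0.632×0.19 = 0.24888.
Under exogeneity, PAF = [P(Y=1) − p₀] / P(Y=1).
PAF = (0.24888 − 0.19) / 0.24888 ≈ 0.2366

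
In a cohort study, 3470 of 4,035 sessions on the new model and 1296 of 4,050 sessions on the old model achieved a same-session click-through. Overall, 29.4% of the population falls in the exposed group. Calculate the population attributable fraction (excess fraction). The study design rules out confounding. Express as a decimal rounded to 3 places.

PAF ≈ 0.332

p₁ = P(outcome | exposed) = 3470/4035 = 0.85998
p₀ = P(outcome | unexposed) = 1296/4050 = 0.32
Overall risk P(Y=1) = π·p₁ + (1−π)·p₀ = 0.294×0.85998 + 0.706×0.32 = 0.47875.
Under exogeneity, PAF = [P(Y=1) − p₀] / P(Y=1).
PAF = (0.47875 − 0.32) / 0.47875 ≈ 0.3316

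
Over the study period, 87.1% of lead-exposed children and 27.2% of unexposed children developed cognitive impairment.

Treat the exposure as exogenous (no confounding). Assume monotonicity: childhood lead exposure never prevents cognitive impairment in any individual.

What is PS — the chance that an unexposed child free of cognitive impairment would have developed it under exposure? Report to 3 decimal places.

PS ≈ 0.823

p₁ = 0.871, p₀ = 0.272.
Under exogeneity and monotonicity, PS = (p₁ − p₀) / (1 − p₀).
PS = (0.871 − 0.272) / (1 − 0.272) = 0.599 / 0.728 ≈ 0.8228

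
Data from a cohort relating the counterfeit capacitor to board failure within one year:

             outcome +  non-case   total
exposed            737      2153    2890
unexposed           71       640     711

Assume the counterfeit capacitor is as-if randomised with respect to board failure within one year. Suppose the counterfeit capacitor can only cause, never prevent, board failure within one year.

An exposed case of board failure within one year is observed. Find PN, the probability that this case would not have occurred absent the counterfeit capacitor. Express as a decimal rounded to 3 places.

p₁ = P(outcome | exposed) = 737/2890 = 0.25502
p₀ = P(outcome | unexposed) = 71/711 = 0.099859
Under exogeneity and monotonicity, PN = (p₁ − p₀)/p₁.
PN = (0.25502 − 0.099859) / 0.25502 ≈ 0.6084

PN ≈ 0.608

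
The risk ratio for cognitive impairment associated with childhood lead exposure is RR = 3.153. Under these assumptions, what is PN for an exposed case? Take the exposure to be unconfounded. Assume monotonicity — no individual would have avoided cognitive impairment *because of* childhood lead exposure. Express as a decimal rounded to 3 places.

Under exogeneity and monotonicity, PN = (RR − 1) / RR = 1 − 1/RR.
PN = (3.153 − 1) / 3.153 = 2.153 / 3.153 ≈ 0.6828

PN ≈ 0.683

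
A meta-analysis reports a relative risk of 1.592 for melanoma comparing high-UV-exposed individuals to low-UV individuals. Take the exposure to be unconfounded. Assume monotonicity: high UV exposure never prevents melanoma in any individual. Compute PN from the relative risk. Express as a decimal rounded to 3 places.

PN ≈ 0.372

Under exogeneity and monotonicity, PN = (RR − 1) / RR = 1 − 1/RR.
PN = (1.592 − 1) / 1.592 = 0.592 / 1.592 ≈ 0.3719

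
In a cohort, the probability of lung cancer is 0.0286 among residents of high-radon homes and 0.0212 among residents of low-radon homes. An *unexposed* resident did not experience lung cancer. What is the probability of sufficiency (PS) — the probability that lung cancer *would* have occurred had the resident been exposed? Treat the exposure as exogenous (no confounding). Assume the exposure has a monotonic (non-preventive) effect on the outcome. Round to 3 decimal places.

PS ≈ 0.008

Let p₁ = 0.0286, p₀ = 0.0212.
Under exogeneity and monotonicity, PS = (p₁ − p₀) / (1 − p₀).
PS = (0.0286 − 0.0212) / (1 − 0.0212) = 0.0074 / 0.9788 ≈ 0.0076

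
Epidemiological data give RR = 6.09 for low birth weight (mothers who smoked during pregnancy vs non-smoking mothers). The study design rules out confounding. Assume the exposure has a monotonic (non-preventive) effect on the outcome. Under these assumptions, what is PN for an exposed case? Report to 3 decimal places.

Under exogeneity and monotonicity, PN = (RR − 1) / RR = 1 − 1/RR.
PN = (6.09 − 1) / 6.09 = 5.09 / 6.09 ≈ 0.8358

PN ≈ 0.836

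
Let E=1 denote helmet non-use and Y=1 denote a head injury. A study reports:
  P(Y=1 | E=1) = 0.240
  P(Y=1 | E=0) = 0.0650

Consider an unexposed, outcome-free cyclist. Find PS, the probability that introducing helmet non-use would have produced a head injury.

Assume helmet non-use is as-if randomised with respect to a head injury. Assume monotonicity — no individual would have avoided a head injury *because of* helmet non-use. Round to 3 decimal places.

Let p₁ = 0.24, p₀ = 0.065.
Under exogeneity and monotonicity, PS = (p₁ − p₀) / (1 − p₀).
PS = (0.24 − 0.065) / (1 − 0.065) = 0.175 / 0.935 ≈ 0.1872

PS ≈ 0.187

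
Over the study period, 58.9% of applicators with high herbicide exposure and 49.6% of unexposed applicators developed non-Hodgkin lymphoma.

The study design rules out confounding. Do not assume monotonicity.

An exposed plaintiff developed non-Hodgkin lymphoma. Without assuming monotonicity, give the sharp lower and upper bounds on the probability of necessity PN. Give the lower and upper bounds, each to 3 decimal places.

0.158 ≤ PN ≤ 0.856

p₁ = 0.589, p₀ = 0.496.
Under exogeneity alone the bounds on PN are max{0,(p₁−p₀)/p₁} ≤ PN ≤ min{1,(1−p₀)/p₁}.
  lower = (p₁ − p₀)/p₁ = 0.093 / 0.589 ≈ 0.1579
  upper = min{1, (1 − p₀)/p₁} = 0.504 / 0.589 ≈ 0.8557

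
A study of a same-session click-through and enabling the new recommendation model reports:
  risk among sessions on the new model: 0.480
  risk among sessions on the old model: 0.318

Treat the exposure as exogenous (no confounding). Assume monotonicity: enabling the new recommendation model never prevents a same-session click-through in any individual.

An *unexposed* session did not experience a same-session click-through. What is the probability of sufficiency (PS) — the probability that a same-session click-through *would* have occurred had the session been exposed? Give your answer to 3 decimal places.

PS ≈ 0.238

Let p₁ = 0.48, p₀ = 0.318.
Under exogeneity and monotonicity, PS = (p₁ − p₀) / (1 − p₀).
PS = (0.48 − 0.318) / (1 − 0.318) = 0.162 / 0.682 ≈ 0.2375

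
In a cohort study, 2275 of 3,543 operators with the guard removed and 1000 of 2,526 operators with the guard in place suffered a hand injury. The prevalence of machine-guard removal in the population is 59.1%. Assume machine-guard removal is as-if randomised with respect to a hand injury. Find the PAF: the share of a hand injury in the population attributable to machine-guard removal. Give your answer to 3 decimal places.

PAF ≈ 0.269

p₁ = P(outcome | exposed) = 2275/3543 = 0.64211
p₀ = P(outcome | unexposed) = 1000/2526 = 0.39588
Overall risk P(Y=1) = π·p₁ + (1−π)·p₀ = 0.591×0.64211 + 0.409×0.39588 = 0.5414.
Under exogeneity, PAF = [P(Y=1) − p₀] / P(Y=1).
PAF = (0.5414 − 0.39588) / 0.5414 ≈ 0.2688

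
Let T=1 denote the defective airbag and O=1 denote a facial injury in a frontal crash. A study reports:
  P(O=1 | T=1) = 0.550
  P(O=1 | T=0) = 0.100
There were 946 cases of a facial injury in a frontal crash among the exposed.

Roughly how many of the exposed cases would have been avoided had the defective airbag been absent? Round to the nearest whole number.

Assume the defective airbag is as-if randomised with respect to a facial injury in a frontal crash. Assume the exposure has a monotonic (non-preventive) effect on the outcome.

about 774 cases

Let p₁ = 0.55, p₀ = 0.1.
PN = (p₁ − p₀)/p₁ = (0.55 − 0.1) / 0.55 ≈ 0.81818.
Attributable cases ≈ PN × (exposed cases) = 0.81818 × 946 ≈ 774.00.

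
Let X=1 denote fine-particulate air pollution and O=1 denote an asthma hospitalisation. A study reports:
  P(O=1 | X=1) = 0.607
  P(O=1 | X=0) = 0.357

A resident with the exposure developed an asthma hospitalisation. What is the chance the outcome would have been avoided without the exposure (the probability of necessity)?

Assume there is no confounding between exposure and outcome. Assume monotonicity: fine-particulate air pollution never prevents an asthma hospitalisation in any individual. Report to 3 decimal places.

Let p₁ = 0.607, p₀ = 0.357.
Under exogeneity and monotonicity, PN = (p₁ − p₀) / p₁.
PN = (0.607 − 0.357) / 0.607 = 0.25 / 0.607 ≈ 0.4119

PN ≈ 0.412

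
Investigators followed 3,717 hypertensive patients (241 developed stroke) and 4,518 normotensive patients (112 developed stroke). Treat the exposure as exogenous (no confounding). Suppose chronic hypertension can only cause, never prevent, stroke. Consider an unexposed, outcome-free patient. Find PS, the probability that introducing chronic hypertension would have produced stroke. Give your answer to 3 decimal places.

PS ≈ 0.041

p₁ = P(outcome | exposed) = 241/3717 = 0.064837
p₀ = P(outcome | unexposed) = 112/4518 = 0.02479
Under exogeneity and monotonicity, PS = (p₁ − p₀) / (1 − p₀).
PS = (0.064837 − 0.02479) / (1 − 0.02479) = 0.040048 / 0.97521 ≈ 0.0411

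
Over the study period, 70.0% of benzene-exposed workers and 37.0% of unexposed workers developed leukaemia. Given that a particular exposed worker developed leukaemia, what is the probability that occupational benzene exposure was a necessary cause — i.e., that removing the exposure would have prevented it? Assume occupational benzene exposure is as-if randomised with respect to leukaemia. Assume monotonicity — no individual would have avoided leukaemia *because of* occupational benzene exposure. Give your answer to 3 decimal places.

p₁ = 0.7, p₀ = 0.37.
Under exogeneity and monotonicity, PN = (p₁ − p₀) / p₁.
PN = (0.7 − 0.37) / 0.7 = 0.33 / 0.7 ≈ 0.4714

PN ≈ 0.471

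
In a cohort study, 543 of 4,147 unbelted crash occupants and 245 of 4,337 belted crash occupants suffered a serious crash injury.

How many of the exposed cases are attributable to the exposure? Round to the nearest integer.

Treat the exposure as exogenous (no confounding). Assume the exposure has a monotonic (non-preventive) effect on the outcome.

about 309 cases

p₁ = P(outcome | exposed) = 543/4147 = 0.13094
p₀ = P(outcome | unexposed) = 245/4337 = 0.056491
PN = (p₁ − p₀)/p₁ = (0.13094 − 0.056491) / 0.13094 ≈ 0.56857.
Attributable cases ≈ PN × (exposed cases) = 0.56857 × 543 ≈ 308.73.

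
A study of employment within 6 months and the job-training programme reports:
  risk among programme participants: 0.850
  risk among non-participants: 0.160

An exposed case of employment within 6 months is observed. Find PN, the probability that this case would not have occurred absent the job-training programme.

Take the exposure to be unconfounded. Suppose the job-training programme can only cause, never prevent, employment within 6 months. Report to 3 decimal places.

Let p₁ = 0.85, p₀ = 0.16.
Under exogeneity and monotonicity, PN = (p₁ − p₀) / p₁.
PN = (0.85 − 0.16) / 0.85 = 0.69 / 0.85 ≈ 0.8118

PN ≈ 0.812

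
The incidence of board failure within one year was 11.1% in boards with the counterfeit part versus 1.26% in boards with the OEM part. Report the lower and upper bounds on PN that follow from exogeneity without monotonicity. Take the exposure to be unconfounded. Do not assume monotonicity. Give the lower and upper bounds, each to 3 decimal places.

p₁ = 0.111, p₀ = 0.0126.
Under exogeneity alone the bounds on PN are max{0,(p₁−p₀)/p₁} ≤ PN ≤ min{1,(1−p₀)/p₁}.
  lower = (p₁ − p₀)/p₁ = 0.0984 / 0.111 ≈ 0.8865
  upper = min{1, (1 − p₀)/p₁} = 0.9874 / 0.111 ≈ 8.8955 → capped at 1

0.886 ≤ PN ≤ 1.000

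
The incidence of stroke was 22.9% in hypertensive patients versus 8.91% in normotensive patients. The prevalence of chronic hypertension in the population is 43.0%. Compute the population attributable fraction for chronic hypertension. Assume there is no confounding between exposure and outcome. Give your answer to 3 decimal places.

PAF ≈ 0.403

p₁ = 0.229, p₀ = 0.0891.
Overall risk P(Y=1) = π·p₁ + (1−π)·p₀ = 0.43×0.229 + 0.57×0.0891 = 0.14926.
Under exogeneity, PAF = [P(Y=1) − p₀] / P(Y=1).
PAF = (0.14926 − 0.0891) / 0.14926 ≈ 0.4030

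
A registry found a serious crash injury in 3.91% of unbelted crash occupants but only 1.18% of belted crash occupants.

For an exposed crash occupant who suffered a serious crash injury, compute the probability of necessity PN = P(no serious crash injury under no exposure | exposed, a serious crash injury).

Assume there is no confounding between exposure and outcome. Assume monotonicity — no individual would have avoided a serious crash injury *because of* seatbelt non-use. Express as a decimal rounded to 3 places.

p₁ = 0.0391, p₀ = 0.0118.
Under exogeneity and monotonicity, PN = (p₁ − p₀) / p₁.
PN = (0.0391 − 0.0118) / 0.0391 = 0.0273 / 0.0391 ≈ 0.6982

PN ≈ 0.698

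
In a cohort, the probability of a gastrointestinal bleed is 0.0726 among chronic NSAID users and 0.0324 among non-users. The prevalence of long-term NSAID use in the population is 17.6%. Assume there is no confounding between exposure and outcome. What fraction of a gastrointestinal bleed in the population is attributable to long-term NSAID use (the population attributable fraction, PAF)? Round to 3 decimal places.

Let p₁ = 0.0726, p₀ = 0.0324.
Overall risk P(Y=1) = π·p₁ + (1−π)·p₀ = 0.176×0.0726 + 0.824×0.0324 = 0.039475.
Under exogeneity, PAF = [P(Y=1) − p₀] / P(Y=1).
PAF = (0.039475 − 0.0324) / 0.039475 ≈ 0.1792

PAF ≈ 0.179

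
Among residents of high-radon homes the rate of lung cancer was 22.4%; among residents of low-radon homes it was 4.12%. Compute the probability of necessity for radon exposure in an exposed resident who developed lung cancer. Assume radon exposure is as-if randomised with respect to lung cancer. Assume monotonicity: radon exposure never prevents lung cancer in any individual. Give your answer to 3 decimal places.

p₁ = 0.224, p₀ = 0.0412.
Under exogeneity and monotonicity, PN = (p₁ − p₀) / p₁.
PN = (0.224 − 0.0412) / 0.224 = 0.1828 / 0.224 ≈ 0.8161

PN ≈ 0.816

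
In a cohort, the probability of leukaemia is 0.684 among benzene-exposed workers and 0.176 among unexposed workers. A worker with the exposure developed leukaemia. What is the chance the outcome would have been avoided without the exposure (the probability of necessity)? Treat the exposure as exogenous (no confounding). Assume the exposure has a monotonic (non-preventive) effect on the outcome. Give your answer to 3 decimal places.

Let p₁ = 0.684, p₀ = 0.176.
Under exogeneity and monotonicity, PN = (p₁ − p₀) / p₁.
PN = (0.684 − 0.176) / 0.684 = 0.508 / 0.684 ≈ 0.7427

PN ≈ 0.743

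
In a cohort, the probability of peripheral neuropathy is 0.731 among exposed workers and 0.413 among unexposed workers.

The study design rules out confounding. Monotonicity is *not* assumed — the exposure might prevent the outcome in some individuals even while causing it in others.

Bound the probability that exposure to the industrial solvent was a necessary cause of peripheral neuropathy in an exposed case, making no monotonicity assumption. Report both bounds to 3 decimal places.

0.435 ≤ PN ≤ 0.803

Let p₁ = 0.731, p₀ = 0.413.
Under exogeneity alone the bounds on PN are max{0,(p₁−p₀)/p₁} ≤ PN ≤ min{1,(1−p₀)/p₁}.
  lower = (p₁ − p₀)/p₁ = 0.318 / 0.731 ≈ 0.4350
  upper = min{1, (1 − p₀)/p₁} = 0.587 / 0.731 ≈ 0.8030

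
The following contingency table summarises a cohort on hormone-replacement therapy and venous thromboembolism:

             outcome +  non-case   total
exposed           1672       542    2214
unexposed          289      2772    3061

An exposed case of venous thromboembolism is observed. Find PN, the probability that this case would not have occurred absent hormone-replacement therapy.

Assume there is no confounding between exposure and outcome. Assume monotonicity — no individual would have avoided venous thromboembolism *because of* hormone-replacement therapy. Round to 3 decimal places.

p₁ = P(outcome | exposed) = 1672/2214 = 0.75519
p₀ = P(outcome | unexposed) = 289/3061 = 0.094414
Under exogeneity and monotonicity, PN = (p₁ − p₀) / p₁.
PN = (0.75519 − 0.094414) / 0.75519 = 0.66078 / 0.75519 ≈ 0.8750

PN ≈ 0.875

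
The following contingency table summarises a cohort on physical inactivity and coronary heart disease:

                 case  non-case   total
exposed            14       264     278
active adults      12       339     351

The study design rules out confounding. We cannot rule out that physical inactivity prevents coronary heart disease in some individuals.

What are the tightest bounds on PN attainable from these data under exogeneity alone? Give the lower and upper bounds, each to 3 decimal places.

0.321 ≤ PN ≤ 1.000

p₁ = P(outcome | exposed) = 14/278 = 0.05036
p₀ = P(outcome | unexposed) = 12/351 = 0.034188
Under exogeneity alone the bounds on PN are max{0,(p₁−p₀)/p₁} ≤ PN ≤ min{1,(1−p₀)/p₁}.
  lower = (p₁ − p₀)/p₁ = 0.016172 / 0.05036 ≈ 0.3211
  upper = min{1, (1 − p₀)/p₁} = 0.96581 / 0.05036 ≈ 19.1783 → capped at 1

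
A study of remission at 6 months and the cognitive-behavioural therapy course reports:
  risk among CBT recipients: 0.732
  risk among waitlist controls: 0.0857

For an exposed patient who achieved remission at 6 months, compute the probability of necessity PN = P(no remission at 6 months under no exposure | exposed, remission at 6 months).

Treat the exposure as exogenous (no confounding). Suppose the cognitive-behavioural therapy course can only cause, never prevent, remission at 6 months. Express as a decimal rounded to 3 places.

PN ≈ 0.883

Let p₁ = 0.732, p₀ = 0.0857.
Under exogeneity and monotonicity, PN = (p₁ − p₀) / p₁.
PN = (0.732 − 0.0857) / 0.732 = 0.6463 / 0.732 ≈ 0.8829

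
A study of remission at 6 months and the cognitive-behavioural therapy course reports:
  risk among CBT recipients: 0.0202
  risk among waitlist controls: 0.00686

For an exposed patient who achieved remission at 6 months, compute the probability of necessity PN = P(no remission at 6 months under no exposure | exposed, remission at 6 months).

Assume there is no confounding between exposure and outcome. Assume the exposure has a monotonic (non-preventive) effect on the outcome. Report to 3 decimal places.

Let p₁ = 0.0202, p₀ = 0.00686.
Under exogeneity and monotonicity, PN = (p₁ − p₀) / p₁.
PN = (0.0202 − 0.00686) / 0.0202 = 0.01334 / 0.0202 ≈ 0.6604

PN ≈ 0.660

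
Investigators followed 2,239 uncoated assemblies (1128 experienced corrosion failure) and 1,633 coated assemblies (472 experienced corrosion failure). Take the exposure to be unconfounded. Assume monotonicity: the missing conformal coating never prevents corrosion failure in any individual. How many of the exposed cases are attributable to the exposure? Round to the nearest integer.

about 481 cases

p₁ = P(outcome | exposed) = 1128/2239 = 0.5038
p₀ = P(outcome | unexposed) = 472/1633 = 0.28904
PN = (p₁ − p₀)/p₁ = (0.5038 − 0.28904) / 0.5038 ≈ 0.42628.
Attributable cases ≈ PN × (exposed cases) = 0.42628 × 1128 ≈ 480.84.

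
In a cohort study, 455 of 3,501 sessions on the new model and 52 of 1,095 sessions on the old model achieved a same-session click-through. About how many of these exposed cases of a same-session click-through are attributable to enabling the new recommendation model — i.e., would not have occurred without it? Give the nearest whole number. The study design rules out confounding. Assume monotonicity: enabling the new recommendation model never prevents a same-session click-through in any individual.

about 289 cases

p₁ = P(outcome | exposed) = 455/3501 = 0.12996
p₀ = P(outcome | unexposed) = 52/1095 = 0.047489
PN = (p₁ − p₀)/p₁ = (0.12996 − 0.047489) / 0.12996 ≈ 0.63460.
Attributable cases ≈ PN × (exposed cases) = 0.63460 × 455 ≈ 288.74.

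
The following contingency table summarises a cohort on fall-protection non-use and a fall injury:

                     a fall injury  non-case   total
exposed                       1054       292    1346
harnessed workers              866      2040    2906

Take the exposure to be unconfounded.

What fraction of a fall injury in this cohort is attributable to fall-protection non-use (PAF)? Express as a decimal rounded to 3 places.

PAF ≈ 0.340

p₁ = P(outcome | exposed) = 1054/1346 = 0.78306
p₀ = P(outcome | unexposed) = 866/2906 = 0.298
Exposure prevalence π = 1346/4252 = 0.31656; overall risk P(Y=1) = 0.45155.
Under exogeneity, PAF = [P(Y=1) − p₀]/P(Y=1).
PAF = (0.45155 − 0.298) / 0.45155 ≈ 0.3400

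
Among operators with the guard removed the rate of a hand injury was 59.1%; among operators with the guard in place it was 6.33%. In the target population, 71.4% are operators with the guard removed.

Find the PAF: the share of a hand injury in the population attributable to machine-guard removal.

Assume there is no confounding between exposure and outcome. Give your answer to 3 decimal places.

p₁ = 0.591, p₀ = 0.0633.
Overall risk P(Y=1) = π·p₁ + (1−π)·p₀ = 0.714×0.591 + 0.286×0.0633 = 0.44008.
Under exogeneity, PAF = [P(Y=1) − p₀] / P(Y=1).
PAF = (0.44008 − 0.0633) / 0.44008 ≈ 0.8562

PAF ≈ 0.856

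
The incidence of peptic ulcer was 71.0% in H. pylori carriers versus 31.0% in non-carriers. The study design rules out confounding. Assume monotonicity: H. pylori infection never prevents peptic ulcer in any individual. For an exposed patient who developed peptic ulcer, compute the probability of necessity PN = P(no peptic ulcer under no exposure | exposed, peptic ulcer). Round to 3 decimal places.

PN ≈ 0.563

p₁ = 0.71, p₀ = 0.31.
Under exogeneity and monotonicity, PN = (p₁ − p₀) / p₁.
PN = (0.71 − 0.31) / 0.71 = 0.4 / 0.71 ≈ 0.5634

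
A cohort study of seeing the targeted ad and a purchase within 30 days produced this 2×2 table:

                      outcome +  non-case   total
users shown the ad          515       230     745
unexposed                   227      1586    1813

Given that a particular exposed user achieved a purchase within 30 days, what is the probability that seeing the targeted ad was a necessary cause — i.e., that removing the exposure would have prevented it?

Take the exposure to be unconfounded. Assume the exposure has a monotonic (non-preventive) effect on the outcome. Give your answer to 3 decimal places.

p₁ = P(outcome | exposed) = 515/745 = 0.69128
p₀ = P(outcome | unexposed) = 227/1813 = 0.12521
Under exogeneity and monotonicity, PN = (p₁ − p₀)/p₁.
PN = (0.69128 − 0.12521) / 0.69128 ≈ 0.8189

PN ≈ 0.819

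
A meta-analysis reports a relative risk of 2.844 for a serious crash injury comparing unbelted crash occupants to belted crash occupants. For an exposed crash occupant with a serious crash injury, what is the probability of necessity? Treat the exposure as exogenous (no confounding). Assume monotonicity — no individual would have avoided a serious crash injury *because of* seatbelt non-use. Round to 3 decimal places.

Under exogeneity and monotonicity, PN = (RR − 1) / RR = 1 − 1/RR.
PN = (2.844 − 1) / 2.844 = 1.844 / 2.844 ≈ 0.6484

PN ≈ 0.648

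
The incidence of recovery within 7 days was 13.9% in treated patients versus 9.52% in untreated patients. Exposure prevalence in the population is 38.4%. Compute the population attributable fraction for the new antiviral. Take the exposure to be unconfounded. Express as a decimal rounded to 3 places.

PAF ≈ 0.150

p₁ = 0.139, p₀ = 0.0952.
Overall risk P(Y=1) = π·p₁ + (1−π)·p₀ = 0.384×0.139 + 0.616×0.0952 = 0.11202.
Under exogeneity, PAF = [P(Y=1) − p₀] / P(Y=1).
PAF = (0.11202 − 0.0952) / 0.11202 ≈ 0.1501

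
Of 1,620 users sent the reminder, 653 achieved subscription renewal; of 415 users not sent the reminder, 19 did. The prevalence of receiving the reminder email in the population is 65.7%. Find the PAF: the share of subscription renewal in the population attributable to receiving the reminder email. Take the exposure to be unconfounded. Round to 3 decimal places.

p₁ = P(outcome | exposed) = 653/1620 = 0.40309
p₀ = P(outcome | unexposed) = 19/415 = 0.045783
Overall risk P(Y=1) = π·p₁ + (1−π)·p₀ = 0.657×0.40309 + 0.343×0.045783 = 0.28053.
Under exogeneity, PAF = [P(Y=1) − p₀] / P(Y=1).
PAF = (0.28053 − 0.045783) / 0.28053 ≈ 0.8368

PAF ≈ 0.837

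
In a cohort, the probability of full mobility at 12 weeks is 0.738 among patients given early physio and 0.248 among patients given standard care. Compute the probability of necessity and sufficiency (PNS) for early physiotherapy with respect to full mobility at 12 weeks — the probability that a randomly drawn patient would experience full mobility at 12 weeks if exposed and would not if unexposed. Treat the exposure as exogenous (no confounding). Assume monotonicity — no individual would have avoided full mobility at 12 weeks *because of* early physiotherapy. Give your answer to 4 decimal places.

PNS ≈ 0.4900

Let p₁ = 0.738, p₀ = 0.248.
Under exogeneity and monotonicity, PNS = p₁ − p₀.
PNS = 0.738 − 0.248 = 0.49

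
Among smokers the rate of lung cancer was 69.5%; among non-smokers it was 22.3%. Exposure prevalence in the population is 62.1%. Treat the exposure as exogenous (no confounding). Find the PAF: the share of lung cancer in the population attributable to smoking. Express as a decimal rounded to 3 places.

PAF ≈ 0.568

p₁ = 0.695, p₀ = 0.223.
Overall risk P(Y=1) = π·p₁ + (1−π)·p₀ = 0.621×0.695 + 0.379×0.223 = 0.51611.
Under exogeneity, PAF = [P(Y=1) − p₀] / P(Y=1).
PAF = (0.51611 − 0.223) / 0.51611 ≈ 0.5679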